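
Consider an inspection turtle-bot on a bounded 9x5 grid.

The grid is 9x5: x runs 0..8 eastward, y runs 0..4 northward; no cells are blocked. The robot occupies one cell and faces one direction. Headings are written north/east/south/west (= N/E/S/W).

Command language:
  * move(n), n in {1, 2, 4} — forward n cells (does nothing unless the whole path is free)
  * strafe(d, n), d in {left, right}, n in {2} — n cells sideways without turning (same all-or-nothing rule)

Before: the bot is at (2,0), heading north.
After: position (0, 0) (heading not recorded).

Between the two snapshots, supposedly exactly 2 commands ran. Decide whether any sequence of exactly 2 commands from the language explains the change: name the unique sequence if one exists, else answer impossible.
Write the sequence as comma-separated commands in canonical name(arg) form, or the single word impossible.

key: the second strafe(left, 2) would leave the grid, so it does nothing
start: at (2,0), heading north
1. strafe(left, 2) → at (0,0), heading north
2. strafe(left, 2) → at (0,0), heading north
uniquely the one of 25 2-step routes that fits.

strafe(left, 2), strafe(left, 2)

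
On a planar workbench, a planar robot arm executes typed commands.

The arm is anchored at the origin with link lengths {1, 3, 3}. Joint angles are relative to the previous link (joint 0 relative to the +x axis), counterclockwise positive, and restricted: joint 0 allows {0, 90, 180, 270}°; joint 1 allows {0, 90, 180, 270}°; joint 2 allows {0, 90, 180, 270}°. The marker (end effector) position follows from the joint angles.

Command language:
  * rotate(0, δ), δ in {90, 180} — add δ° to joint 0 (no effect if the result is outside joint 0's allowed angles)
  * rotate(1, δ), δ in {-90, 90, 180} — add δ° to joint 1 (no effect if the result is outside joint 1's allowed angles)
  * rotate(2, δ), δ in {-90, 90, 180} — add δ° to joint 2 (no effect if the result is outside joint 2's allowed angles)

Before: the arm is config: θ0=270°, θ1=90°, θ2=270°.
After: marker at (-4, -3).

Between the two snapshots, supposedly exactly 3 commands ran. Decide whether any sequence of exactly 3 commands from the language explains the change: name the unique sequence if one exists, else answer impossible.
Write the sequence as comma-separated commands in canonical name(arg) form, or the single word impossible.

t0: config: θ0=270°, θ1=90°, θ2=270°
step 1 (rotate(0, 90)): config: θ0=0°, θ1=90°, θ2=270°
step 2 (rotate(0, 90)): config: θ0=90°, θ1=90°, θ2=270°
step 3 (rotate(0, 90)): config: θ0=180°, θ1=90°, θ2=270°
no rival 3-sequence matches.

rotate(0, 90), rotate(0, 90), rotate(0, 90)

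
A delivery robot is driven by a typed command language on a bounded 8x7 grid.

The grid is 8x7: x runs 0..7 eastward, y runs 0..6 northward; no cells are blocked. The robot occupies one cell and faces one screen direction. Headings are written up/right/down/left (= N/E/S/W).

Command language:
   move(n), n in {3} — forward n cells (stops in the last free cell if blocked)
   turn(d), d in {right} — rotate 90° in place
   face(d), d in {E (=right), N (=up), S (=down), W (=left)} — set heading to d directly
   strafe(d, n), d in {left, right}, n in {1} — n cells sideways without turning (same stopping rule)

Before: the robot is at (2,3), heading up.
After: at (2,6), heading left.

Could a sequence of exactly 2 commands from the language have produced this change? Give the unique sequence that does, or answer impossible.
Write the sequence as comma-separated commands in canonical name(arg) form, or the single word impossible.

move(3), face(W)

key: running face(W) before move(3) would end elsewhere — order is forced
t0: at (2,3), heading up
1. move(3) → at (2,6), heading up
2. face(W) → at (2,6), heading left
uniquely the one of 64 2-step routes that fits.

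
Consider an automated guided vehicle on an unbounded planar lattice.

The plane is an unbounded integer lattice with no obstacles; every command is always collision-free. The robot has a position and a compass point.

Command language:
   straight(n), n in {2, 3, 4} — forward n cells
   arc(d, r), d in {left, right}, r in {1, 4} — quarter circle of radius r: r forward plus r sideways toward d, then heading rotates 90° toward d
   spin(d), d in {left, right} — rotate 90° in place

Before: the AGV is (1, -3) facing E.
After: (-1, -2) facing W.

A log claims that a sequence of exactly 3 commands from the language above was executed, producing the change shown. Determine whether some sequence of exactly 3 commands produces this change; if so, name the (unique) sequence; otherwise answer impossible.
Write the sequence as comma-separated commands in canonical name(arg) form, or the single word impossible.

arc(left, 1), spin(left), straight(3)

key: order matters: swapping arc(left, 1) and straight(3) lands elsewhere
start: (1, -3) facing E
t=1 arc(left, 1) ⇒ (2, -2) facing N
t=2 spin(left) ⇒ (2, -2) facing W
t=3 straight(3) ⇒ (-1, -2) facing W
no other 3-command option fits: unique.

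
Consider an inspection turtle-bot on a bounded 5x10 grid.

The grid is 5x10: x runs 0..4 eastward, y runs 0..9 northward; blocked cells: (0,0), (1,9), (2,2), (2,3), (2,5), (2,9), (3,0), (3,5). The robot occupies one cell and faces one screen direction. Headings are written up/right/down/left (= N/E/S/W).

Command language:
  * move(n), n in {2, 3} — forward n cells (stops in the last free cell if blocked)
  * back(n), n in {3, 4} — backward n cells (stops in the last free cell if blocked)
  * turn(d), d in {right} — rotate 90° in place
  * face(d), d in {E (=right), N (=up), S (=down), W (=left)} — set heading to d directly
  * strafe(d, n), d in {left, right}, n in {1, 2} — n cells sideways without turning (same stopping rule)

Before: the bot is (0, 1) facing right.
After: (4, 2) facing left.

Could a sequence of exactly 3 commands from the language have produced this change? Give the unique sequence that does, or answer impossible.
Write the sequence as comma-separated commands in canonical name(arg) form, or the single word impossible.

face(W), back(4), strafe(right, 1)

key: running strafe(right, 1) before face(W) would end elsewhere — order is forced
from: (0, 1) facing right
[1] after face(W): (0, 1) facing left
[2] after back(4): (4, 1) facing left
[3] after strafe(right, 1): (4, 2) facing left
no other 3-command option fits: unique.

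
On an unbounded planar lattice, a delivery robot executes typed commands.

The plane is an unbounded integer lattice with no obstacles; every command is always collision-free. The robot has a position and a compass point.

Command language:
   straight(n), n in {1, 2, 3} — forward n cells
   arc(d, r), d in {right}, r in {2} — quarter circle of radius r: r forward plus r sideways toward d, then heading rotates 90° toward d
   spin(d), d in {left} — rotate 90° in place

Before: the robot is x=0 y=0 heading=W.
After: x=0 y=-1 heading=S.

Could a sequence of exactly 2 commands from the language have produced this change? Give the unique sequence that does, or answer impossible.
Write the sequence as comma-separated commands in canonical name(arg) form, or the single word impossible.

spin(left), straight(1)

key: cell and facing (now S) both changed — the 2 commands mix motion and turning
from: x=0 y=0 heading=W
1. spin(left) → x=0 y=0 heading=S
2. straight(1) → x=0 y=-1 heading=S
uniquely the one of 25 2-step routes that fits.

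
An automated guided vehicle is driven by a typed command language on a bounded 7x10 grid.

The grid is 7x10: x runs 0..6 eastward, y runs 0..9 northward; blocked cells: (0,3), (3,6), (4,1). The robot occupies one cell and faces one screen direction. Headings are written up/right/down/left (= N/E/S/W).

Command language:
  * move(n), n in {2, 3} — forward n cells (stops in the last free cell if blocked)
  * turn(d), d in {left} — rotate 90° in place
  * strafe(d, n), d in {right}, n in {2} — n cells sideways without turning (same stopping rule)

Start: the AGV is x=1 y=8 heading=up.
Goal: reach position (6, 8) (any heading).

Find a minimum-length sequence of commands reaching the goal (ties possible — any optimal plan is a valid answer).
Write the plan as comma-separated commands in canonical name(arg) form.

start: x=1 y=8 heading=up
[1] after strafe(right, 2): x=3 y=8 heading=up
[2] after strafe(right, 2): x=5 y=8 heading=up
[3] after strafe(right, 2): x=6 y=8 heading=up
nothing shorter than 3 reaches the goal.

strafe(right, 2), strafe(right, 2), strafe(right, 2)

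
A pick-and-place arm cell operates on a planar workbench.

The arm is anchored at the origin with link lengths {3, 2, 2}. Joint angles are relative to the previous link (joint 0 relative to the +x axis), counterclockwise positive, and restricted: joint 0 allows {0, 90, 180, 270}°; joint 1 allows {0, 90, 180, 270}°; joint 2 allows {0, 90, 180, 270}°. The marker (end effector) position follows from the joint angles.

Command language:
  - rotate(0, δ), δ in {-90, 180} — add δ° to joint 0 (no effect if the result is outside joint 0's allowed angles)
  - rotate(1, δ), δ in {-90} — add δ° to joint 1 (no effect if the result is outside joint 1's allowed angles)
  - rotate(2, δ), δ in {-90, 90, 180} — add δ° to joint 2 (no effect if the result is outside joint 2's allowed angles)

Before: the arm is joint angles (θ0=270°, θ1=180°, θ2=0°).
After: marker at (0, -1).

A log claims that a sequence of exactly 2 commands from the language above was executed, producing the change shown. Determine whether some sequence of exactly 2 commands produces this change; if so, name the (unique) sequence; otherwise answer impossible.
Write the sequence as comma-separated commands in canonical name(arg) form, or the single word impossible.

from: joint angles (θ0=270°, θ1=180°, θ2=0°)
step 1 (rotate(0, -90)): joint angles (θ0=180°, θ1=180°, θ2=0°)
step 2 (rotate(0, -90)): joint angles (θ0=90°, θ1=180°, θ2=0°)
no other 2-command option fits: unique.

rotate(0, -90), rotate(0, -90)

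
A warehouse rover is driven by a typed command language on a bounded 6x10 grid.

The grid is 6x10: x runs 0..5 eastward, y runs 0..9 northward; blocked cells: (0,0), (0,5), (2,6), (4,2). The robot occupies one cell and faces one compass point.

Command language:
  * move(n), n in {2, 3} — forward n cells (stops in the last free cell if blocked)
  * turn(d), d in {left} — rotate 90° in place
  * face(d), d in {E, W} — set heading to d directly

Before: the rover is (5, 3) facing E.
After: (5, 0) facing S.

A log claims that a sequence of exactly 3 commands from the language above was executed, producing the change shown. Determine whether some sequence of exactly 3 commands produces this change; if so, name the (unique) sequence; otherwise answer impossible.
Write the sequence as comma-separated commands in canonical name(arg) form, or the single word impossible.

key: order matters: swapping face(W) and move(3) lands elsewhere
from: (5, 3) facing E
[1] after face(W): (5, 3) facing W
[2] after turn(left): (5, 3) facing S
[3] after move(3): (5, 0) facing S
no rival 3-sequence matches.

face(W), turn(left), move(3)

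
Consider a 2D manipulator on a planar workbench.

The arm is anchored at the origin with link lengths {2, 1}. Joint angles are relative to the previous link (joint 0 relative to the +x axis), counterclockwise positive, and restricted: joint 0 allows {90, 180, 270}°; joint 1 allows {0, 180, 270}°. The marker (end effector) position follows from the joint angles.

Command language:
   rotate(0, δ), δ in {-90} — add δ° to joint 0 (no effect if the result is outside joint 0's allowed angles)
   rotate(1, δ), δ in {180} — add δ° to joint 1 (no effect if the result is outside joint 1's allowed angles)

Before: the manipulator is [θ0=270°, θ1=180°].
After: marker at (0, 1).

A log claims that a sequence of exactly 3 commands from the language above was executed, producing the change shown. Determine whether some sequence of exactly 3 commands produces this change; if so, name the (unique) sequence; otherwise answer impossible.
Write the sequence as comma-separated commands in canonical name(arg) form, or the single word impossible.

rotate(0, -90), rotate(0, -90), rotate(0, -90)

initial: [θ0=270°, θ1=180°]
step 1 (rotate(0, -90)): [θ0=180°, θ1=180°]
step 2 (rotate(0, -90)): [θ0=90°, θ1=180°]
step 3 (rotate(0, -90)): [θ0=90°, θ1=180°]
no other 3-command option fits: unique.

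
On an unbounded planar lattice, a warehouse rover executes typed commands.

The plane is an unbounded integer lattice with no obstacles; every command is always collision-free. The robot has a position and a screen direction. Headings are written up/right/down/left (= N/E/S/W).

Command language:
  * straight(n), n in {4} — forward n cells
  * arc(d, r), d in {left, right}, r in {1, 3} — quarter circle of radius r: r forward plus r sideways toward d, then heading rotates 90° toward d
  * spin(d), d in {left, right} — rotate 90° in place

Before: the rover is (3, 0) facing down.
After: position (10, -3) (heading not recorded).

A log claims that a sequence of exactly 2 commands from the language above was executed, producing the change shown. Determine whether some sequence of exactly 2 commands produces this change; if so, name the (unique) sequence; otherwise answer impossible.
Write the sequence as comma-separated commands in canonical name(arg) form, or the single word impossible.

key: order matters: swapping arc(left, 3) and straight(4) lands elsewhere
from: (3, 0) facing down
t=1 arc(left, 3) ⇒ (6, -3) facing right
t=2 straight(4) ⇒ (10, -3) facing right
no other 2-command option fits: unique.

arc(left, 3), straight(4)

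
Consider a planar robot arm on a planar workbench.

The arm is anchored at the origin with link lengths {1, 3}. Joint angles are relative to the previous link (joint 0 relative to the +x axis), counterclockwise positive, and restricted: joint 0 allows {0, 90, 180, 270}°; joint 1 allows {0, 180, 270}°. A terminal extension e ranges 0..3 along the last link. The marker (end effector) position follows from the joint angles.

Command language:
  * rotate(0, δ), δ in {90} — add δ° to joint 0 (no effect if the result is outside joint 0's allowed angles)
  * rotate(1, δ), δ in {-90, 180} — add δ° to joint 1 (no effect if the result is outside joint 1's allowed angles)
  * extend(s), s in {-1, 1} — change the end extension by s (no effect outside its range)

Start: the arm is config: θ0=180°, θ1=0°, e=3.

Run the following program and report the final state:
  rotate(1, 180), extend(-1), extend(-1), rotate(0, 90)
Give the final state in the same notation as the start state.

t0: config: θ0=180°, θ1=0°, e=3
1. rotate(1, 180) → config: θ0=180°, θ1=180°, e=3
2. extend(-1) → config: θ0=180°, θ1=180°, e=2
3. extend(-1) → config: θ0=180°, θ1=180°, e=1
4. rotate(0, 90) → config: θ0=270°, θ1=180°, e=1

config: θ0=270°, θ1=180°, e=1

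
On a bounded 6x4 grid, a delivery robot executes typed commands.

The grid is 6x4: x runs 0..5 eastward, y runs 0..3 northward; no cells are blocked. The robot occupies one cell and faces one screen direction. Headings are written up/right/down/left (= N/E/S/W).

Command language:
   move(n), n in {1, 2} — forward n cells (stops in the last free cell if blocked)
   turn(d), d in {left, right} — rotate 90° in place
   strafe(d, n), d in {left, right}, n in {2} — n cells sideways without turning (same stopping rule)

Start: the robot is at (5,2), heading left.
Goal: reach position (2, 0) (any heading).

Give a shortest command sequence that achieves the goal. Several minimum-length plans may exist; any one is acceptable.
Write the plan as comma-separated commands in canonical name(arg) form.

move(2), strafe(left, 2), move(1)

start: at (5,2), heading left
step 1 (move(2)): at (3,2), heading left
step 2 (strafe(left, 2)): at (3,0), heading left
step 3 (move(1)): at (2,0), heading left
shorter routes all fall short; 3 is best.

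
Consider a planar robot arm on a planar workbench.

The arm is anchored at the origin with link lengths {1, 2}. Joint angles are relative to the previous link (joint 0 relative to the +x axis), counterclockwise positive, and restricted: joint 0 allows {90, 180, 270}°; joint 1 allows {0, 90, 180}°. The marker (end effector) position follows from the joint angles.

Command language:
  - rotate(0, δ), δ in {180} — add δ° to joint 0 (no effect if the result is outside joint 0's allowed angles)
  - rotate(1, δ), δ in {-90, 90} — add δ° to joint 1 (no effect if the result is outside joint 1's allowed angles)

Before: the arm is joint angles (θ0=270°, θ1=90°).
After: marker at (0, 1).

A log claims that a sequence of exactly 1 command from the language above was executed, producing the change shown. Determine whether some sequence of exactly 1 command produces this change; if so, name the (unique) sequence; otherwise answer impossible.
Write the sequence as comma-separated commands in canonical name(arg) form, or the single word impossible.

rotate(1, 90)

t0: joint angles (θ0=270°, θ1=90°)
[1] after rotate(1, 90): joint angles (θ0=270°, θ1=180°)
all 3 alternatives checked — unique.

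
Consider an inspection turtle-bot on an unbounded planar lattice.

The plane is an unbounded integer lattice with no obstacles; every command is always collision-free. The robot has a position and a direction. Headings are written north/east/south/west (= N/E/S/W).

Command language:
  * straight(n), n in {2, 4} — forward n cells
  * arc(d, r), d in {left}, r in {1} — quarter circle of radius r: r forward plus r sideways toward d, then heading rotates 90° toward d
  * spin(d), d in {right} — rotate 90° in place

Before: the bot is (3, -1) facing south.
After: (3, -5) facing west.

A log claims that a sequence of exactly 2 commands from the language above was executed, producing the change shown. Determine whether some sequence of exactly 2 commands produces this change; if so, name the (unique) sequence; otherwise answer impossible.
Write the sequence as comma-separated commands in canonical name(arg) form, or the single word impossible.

straight(4), spin(right)

key: cell and facing (now W) both changed — the 2 commands mix motion and turning
begin: (3, -1) facing south
[1] after straight(4): (3, -5) facing south
[2] after spin(right): (3, -5) facing west
all 16 alternatives checked — unique.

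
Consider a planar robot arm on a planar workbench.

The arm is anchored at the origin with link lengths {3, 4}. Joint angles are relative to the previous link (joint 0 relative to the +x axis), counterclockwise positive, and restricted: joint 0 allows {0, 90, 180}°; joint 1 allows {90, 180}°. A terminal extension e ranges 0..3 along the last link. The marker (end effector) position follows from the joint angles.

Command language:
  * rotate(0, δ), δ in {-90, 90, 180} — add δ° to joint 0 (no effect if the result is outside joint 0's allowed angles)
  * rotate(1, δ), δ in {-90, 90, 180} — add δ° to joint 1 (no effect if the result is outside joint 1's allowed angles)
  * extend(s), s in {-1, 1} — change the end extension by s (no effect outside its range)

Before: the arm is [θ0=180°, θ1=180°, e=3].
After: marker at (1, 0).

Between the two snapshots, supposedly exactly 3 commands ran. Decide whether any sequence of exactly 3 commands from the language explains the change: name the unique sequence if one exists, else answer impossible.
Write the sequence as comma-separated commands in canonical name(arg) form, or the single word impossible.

from: [θ0=180°, θ1=180°, e=3]
t=1 extend(-1) ⇒ [θ0=180°, θ1=180°, e=2]
t=2 extend(-1) ⇒ [θ0=180°, θ1=180°, e=1]
t=3 extend(-1) ⇒ [θ0=180°, θ1=180°, e=0]
no rival 3-sequence matches.

extend(-1), extend(-1), extend(-1)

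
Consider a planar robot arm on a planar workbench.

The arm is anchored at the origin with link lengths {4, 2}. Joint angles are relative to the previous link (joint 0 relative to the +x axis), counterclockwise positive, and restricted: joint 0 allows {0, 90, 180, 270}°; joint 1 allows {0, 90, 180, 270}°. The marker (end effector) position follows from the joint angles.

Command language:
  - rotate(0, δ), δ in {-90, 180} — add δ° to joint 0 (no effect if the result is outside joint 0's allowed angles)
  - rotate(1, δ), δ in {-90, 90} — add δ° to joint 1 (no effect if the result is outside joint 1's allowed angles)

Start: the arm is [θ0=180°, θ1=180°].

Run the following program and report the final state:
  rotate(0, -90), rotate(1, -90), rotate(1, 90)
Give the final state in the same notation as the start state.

[θ0=90°, θ1=180°]

begin: [θ0=180°, θ1=180°]
t=1 rotate(0, -90) ⇒ [θ0=90°, θ1=180°]
t=2 rotate(1, -90) ⇒ [θ0=90°, θ1=90°]
t=3 rotate(1, 90) ⇒ [θ0=90°, θ1=180°]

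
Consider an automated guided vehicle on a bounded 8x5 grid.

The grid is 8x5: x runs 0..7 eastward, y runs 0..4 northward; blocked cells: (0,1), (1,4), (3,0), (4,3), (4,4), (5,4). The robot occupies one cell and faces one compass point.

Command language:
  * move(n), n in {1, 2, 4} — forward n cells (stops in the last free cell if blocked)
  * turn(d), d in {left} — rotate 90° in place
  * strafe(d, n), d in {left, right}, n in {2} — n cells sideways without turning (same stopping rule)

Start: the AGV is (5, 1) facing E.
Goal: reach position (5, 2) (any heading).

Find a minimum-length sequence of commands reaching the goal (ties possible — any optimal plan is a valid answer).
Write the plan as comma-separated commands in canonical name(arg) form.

start: (5, 1) facing E
1. strafe(right, 2) → (5, 0) facing E
2. strafe(left, 2) → (5, 2) facing E
minimal: 2 command(s), checked below 2.

strafe(right, 2), strafe(left, 2)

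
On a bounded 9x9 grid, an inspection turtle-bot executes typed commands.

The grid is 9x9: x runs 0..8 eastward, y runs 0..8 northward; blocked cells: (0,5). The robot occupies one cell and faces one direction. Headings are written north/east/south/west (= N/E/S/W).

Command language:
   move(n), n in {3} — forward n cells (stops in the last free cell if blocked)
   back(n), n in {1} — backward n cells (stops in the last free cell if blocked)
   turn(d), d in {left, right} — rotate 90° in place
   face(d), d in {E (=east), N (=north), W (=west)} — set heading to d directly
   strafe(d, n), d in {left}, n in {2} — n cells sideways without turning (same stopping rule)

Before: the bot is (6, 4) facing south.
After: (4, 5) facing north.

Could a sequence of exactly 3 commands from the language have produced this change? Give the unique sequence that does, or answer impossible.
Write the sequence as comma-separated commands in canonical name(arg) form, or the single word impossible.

key: cell and facing (now N) both changed — the 3 commands mix motion and turning
from: (6, 4) facing south
step 1 (back(1)): (6, 5) facing south
step 2 (face(N)): (6, 5) facing north
step 3 (strafe(left, 2)): (4, 5) facing north
no rival 3-sequence matches.

back(1), face(N), strafe(left, 2)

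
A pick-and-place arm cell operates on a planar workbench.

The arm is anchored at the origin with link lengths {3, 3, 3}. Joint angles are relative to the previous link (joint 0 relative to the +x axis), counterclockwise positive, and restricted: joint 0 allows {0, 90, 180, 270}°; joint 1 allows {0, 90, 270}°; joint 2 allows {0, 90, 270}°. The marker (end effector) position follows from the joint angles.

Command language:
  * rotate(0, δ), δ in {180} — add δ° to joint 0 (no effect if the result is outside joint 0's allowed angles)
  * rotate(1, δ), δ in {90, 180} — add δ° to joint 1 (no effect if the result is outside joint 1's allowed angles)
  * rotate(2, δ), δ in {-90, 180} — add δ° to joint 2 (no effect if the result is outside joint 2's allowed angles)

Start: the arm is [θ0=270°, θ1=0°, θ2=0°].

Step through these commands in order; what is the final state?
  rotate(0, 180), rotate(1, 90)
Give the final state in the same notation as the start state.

[θ0=90°, θ1=90°, θ2=0°]

initial: [θ0=270°, θ1=0°, θ2=0°]
t=1 rotate(0, 180) ⇒ [θ0=90°, θ1=0°, θ2=0°]
t=2 rotate(1, 90) ⇒ [θ0=90°, θ1=90°, θ2=0°]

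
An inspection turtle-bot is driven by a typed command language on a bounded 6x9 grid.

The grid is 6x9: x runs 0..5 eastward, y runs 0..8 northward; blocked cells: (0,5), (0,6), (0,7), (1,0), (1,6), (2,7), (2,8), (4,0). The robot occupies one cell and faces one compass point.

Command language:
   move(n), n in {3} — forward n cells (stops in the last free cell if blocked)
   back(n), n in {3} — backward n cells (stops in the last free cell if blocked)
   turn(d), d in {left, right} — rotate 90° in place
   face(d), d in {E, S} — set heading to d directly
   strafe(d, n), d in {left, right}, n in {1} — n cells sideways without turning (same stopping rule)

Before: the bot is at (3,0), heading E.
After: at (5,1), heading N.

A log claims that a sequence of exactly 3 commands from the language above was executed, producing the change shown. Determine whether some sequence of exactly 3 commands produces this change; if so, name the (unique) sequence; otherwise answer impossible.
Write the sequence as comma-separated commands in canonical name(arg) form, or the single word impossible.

key: running turn(left) before strafe(left, 1) would end elsewhere — order is forced
t0: at (3,0), heading E
t=1 strafe(left, 1) ⇒ at (3,1), heading E
t=2 move(3) ⇒ at (5,1), heading E
t=3 turn(left) ⇒ at (5,1), heading N
uniquely the one of 512 3-step routes that fits.

strafe(left, 1), move(3), turn(left)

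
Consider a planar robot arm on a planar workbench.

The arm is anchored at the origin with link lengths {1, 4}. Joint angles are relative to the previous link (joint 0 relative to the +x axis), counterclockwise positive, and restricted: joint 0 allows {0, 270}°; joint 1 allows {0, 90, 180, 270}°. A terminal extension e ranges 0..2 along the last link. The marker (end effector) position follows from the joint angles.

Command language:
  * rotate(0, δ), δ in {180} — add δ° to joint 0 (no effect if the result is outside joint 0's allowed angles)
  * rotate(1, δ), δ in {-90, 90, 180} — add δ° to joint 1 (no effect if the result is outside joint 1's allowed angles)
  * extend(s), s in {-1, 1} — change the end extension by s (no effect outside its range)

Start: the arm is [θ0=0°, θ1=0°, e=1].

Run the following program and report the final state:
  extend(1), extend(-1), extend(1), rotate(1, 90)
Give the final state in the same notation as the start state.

from: [θ0=0°, θ1=0°, e=1]
step 1 (extend(1)): [θ0=0°, θ1=0°, e=2]
step 2 (extend(-1)): [θ0=0°, θ1=0°, e=1]
step 3 (extend(1)): [θ0=0°, θ1=0°, e=2]
step 4 (rotate(1, 90)): [θ0=0°, θ1=90°, e=2]

[θ0=0°, θ1=90°, e=2]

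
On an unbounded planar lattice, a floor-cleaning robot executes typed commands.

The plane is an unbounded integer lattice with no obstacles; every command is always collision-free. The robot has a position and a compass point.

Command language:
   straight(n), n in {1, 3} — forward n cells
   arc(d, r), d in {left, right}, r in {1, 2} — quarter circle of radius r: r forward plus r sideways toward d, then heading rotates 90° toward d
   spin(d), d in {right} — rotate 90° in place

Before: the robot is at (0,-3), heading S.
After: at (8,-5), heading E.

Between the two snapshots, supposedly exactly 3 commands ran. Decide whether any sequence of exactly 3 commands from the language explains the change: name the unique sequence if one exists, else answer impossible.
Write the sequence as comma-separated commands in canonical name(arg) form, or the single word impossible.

arc(left, 2), straight(3), straight(3)

key: position moved to (8,-5) AND the heading swung to E — translation plus rotation needed
from: at (0,-3), heading S
1. arc(left, 2) → at (2,-5), heading E
2. straight(3) → at (5,-5), heading E
3. straight(3) → at (8,-5), heading E
no rival 3-sequence matches.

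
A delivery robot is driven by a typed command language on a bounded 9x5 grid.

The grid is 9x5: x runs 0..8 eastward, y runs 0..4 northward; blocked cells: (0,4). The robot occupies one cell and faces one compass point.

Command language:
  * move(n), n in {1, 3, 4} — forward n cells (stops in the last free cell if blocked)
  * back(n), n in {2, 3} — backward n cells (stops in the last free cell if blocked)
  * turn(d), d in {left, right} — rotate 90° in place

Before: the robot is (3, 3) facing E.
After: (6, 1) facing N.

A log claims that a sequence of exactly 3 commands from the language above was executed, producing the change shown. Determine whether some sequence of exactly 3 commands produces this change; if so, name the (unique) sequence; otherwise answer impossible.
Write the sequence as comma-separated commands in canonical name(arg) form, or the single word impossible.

key: running back(2) before move(3) would end elsewhere — order is forced
from: (3, 3) facing E
step 1 (move(3)): (6, 3) facing E
step 2 (turn(left)): (6, 3) facing N
step 3 (back(2)): (6, 1) facing N
uniquely the one of 343 3-step routes that fits.

move(3), turn(left), back(2)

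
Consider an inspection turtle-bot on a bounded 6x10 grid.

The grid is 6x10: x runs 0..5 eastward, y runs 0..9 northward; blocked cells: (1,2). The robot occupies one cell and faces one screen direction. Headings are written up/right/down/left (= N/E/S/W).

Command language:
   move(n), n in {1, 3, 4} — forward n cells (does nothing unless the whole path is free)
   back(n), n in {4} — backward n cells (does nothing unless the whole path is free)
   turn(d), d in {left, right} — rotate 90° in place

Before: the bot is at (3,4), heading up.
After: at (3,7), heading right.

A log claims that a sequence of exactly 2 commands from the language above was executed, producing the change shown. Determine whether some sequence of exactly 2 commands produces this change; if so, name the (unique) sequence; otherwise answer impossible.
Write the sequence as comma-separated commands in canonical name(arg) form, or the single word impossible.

move(3), turn(right)

key: position moved to (3,7) AND the heading swung to E — translation plus rotation needed
t0: at (3,4), heading up
[1] after move(3): at (3,7), heading up
[2] after turn(right): at (3,7), heading right
no other 2-command option fits: unique.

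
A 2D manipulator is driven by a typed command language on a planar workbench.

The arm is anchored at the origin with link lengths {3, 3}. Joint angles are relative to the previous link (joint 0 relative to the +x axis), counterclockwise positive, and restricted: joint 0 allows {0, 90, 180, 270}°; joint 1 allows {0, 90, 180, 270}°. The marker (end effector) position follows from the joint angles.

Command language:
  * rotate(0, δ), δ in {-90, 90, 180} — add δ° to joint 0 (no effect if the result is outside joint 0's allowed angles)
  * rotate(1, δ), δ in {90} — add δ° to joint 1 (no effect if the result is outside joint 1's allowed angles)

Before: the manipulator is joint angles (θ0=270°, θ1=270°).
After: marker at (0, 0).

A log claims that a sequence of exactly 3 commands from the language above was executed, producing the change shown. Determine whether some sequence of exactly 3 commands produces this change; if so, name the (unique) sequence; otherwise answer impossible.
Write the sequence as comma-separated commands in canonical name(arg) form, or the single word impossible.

rotate(1, 90), rotate(1, 90), rotate(1, 90)

t0: joint angles (θ0=270°, θ1=270°)
t=1 rotate(1, 90) ⇒ joint angles (θ0=270°, θ1=0°)
t=2 rotate(1, 90) ⇒ joint angles (θ0=270°, θ1=90°)
t=3 rotate(1, 90) ⇒ joint angles (θ0=270°, θ1=180°)
no other 3-command option fits: unique.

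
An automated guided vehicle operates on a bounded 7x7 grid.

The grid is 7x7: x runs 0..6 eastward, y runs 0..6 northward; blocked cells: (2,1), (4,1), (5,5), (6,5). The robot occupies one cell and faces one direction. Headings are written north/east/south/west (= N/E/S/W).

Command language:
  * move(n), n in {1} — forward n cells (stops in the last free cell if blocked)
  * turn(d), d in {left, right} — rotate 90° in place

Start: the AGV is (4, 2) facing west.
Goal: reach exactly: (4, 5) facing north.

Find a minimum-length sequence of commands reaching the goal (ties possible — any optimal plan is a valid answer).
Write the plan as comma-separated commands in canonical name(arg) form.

turn(right), move(1), move(1), move(1)

begin: (4, 2) facing west
step 1 (turn(right)): (4, 2) facing north
step 2 (move(1)): (4, 3) facing north
step 3 (move(1)): (4, 4) facing north
step 4 (move(1)): (4, 5) facing north
nothing shorter than 4 reaches the goal.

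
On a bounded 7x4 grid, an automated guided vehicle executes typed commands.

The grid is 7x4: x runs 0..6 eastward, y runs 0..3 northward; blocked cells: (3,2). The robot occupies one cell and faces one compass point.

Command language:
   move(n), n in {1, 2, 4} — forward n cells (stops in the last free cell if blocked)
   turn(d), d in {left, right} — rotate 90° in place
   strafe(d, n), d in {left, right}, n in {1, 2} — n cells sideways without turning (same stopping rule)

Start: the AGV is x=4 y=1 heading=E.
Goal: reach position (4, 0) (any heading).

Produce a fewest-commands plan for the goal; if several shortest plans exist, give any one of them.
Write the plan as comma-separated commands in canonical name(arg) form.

strafe(right, 2)

from: x=4 y=1 heading=E
1. strafe(right, 2) → x=4 y=0 heading=E
nothing shorter than 1 reaches the goal.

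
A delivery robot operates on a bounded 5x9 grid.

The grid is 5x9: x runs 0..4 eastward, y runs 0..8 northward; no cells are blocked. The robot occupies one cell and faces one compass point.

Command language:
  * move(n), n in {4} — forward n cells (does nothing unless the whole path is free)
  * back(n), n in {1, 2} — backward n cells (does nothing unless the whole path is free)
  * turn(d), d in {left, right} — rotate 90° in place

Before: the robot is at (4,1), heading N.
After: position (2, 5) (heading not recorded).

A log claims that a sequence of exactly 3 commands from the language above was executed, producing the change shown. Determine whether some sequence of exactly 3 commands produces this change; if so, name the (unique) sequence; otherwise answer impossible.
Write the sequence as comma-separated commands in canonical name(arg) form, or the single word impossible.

key: running back(2) before move(4) would end elsewhere — order is forced
begin: at (4,1), heading N
[1] after move(4): at (4,5), heading N
[2] after turn(right): at (4,5), heading E
[3] after back(2): at (2,5), heading E
all 125 alternatives checked — unique.

move(4), turn(right), back(2)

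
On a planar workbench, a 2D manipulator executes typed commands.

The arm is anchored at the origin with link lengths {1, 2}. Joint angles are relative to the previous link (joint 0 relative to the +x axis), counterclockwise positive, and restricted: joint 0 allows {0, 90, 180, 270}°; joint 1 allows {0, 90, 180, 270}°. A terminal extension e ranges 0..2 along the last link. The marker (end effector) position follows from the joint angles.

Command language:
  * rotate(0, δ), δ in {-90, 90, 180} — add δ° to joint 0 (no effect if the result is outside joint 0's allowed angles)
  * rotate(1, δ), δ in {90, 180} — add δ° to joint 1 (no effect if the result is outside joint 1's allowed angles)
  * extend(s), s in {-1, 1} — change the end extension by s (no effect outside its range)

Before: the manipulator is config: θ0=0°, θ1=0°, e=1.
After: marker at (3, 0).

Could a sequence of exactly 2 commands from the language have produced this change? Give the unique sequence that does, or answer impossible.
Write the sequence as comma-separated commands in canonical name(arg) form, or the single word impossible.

extend(-1), extend(-1)

from: config: θ0=0°, θ1=0°, e=1
step 1 (extend(-1)): config: θ0=0°, θ1=0°, e=0
step 2 (extend(-1)): config: θ0=0°, θ1=0°, e=0
all 49 alternatives checked — unique.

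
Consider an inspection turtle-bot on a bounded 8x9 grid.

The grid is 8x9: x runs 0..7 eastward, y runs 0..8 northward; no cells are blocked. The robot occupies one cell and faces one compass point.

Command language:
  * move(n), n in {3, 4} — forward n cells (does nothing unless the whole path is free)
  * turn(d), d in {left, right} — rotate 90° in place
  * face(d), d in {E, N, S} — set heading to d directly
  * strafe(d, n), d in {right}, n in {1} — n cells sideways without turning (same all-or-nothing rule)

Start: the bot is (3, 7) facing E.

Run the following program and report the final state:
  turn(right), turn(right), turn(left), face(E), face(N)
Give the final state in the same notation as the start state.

t0: (3, 7) facing E
t=1 turn(right) ⇒ (3, 7) facing S
t=2 turn(right) ⇒ (3, 7) facing W
t=3 turn(left) ⇒ (3, 7) facing S
t=4 face(E) ⇒ (3, 7) facing E
t=5 face(N) ⇒ (3, 7) facing N

(3, 7) facing N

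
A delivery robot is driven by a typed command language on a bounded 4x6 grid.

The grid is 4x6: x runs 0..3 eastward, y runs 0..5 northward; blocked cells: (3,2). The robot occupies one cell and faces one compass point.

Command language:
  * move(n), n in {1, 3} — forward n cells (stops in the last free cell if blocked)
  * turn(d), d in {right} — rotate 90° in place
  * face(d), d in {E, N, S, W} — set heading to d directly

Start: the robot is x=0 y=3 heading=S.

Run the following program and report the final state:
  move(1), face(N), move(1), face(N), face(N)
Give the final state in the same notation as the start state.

begin: x=0 y=3 heading=S
step 1 (move(1)): x=0 y=2 heading=S
step 2 (face(N)): x=0 y=2 heading=N
step 3 (move(1)): x=0 y=3 heading=N
step 4 (face(N)): x=0 y=3 heading=N
step 5 (face(N)): x=0 y=3 heading=N

x=0 y=3 heading=N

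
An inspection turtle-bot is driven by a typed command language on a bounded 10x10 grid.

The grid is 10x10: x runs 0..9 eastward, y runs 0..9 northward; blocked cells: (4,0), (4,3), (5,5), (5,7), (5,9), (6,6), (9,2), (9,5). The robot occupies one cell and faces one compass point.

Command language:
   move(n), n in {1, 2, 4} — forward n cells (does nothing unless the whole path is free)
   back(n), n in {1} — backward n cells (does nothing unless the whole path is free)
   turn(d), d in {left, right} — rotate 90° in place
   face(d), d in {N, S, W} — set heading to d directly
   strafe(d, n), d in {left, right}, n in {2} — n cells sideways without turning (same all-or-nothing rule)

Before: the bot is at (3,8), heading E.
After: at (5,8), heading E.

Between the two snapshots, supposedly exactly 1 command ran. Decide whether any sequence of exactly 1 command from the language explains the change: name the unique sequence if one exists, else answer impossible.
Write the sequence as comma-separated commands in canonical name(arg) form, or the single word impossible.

key: heading stays E — the single command does not turn
start: at (3,8), heading E
step 1 (move(2)): at (5,8), heading E
uniquely the one of 11 1-step routes that fits.

move(2)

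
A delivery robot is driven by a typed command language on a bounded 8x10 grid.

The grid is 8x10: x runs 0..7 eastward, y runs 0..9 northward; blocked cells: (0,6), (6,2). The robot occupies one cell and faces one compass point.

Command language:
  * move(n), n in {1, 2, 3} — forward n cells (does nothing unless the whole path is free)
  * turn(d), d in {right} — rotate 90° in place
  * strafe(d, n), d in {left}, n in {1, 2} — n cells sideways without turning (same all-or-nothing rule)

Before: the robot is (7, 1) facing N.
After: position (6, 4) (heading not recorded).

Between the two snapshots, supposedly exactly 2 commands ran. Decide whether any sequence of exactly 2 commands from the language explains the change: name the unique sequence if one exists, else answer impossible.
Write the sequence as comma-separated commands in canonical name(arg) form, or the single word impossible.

key: running strafe(left, 1) before move(3) would end elsewhere — order is forced
initial: (7, 1) facing N
1. move(3) → (7, 4) facing N
2. strafe(left, 1) → (6, 4) facing N
no other 2-command option fits: unique.

move(3), strafe(left, 1)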